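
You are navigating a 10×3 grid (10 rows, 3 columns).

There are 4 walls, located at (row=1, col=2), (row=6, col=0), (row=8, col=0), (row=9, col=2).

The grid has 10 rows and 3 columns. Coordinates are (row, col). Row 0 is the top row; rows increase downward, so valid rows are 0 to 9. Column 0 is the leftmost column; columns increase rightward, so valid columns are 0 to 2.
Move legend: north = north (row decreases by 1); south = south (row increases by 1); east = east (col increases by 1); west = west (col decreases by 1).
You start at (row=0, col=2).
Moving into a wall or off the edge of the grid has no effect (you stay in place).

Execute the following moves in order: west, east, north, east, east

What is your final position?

Start: (row=0, col=2)
  west (west): (row=0, col=2) -> (row=0, col=1)
  east (east): (row=0, col=1) -> (row=0, col=2)
  north (north): blocked, stay at (row=0, col=2)
  east (east): blocked, stay at (row=0, col=2)
  east (east): blocked, stay at (row=0, col=2)
Final: (row=0, col=2)

Answer: Final position: (row=0, col=2)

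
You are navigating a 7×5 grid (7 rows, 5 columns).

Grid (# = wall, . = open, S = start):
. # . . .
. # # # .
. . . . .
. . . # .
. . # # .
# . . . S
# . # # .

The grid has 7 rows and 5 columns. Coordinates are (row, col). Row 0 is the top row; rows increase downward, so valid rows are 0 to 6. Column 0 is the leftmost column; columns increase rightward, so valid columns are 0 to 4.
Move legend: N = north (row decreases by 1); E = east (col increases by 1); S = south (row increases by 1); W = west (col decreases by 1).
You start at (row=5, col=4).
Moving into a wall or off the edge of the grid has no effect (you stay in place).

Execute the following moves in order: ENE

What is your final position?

Start: (row=5, col=4)
  E (east): blocked, stay at (row=5, col=4)
  N (north): (row=5, col=4) -> (row=4, col=4)
  E (east): blocked, stay at (row=4, col=4)
Final: (row=4, col=4)

Answer: Final position: (row=4, col=4)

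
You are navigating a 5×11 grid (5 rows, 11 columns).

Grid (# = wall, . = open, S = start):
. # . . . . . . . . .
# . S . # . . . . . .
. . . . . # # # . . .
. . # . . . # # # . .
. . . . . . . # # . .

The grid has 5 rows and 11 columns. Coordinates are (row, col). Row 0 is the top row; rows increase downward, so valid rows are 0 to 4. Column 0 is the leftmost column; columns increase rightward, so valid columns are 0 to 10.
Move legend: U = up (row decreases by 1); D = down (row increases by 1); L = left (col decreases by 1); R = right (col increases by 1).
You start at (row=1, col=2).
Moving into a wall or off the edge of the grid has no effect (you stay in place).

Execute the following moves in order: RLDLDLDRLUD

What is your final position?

Answer: Final position: (row=4, col=0)

Derivation:
Start: (row=1, col=2)
  R (right): (row=1, col=2) -> (row=1, col=3)
  L (left): (row=1, col=3) -> (row=1, col=2)
  D (down): (row=1, col=2) -> (row=2, col=2)
  L (left): (row=2, col=2) -> (row=2, col=1)
  D (down): (row=2, col=1) -> (row=3, col=1)
  L (left): (row=3, col=1) -> (row=3, col=0)
  D (down): (row=3, col=0) -> (row=4, col=0)
  R (right): (row=4, col=0) -> (row=4, col=1)
  L (left): (row=4, col=1) -> (row=4, col=0)
  U (up): (row=4, col=0) -> (row=3, col=0)
  D (down): (row=3, col=0) -> (row=4, col=0)
Final: (row=4, col=0)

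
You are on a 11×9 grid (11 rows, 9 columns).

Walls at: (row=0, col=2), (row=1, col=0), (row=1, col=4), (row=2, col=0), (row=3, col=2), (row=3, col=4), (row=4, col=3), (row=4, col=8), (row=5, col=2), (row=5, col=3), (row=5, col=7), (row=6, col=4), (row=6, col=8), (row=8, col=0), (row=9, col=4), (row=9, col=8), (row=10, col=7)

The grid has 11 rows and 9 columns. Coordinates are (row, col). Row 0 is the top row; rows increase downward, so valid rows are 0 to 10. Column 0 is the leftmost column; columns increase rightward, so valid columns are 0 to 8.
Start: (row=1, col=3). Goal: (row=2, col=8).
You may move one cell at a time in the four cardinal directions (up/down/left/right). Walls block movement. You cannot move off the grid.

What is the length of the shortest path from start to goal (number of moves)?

Answer: Shortest path length: 6

Derivation:
BFS from (row=1, col=3) until reaching (row=2, col=8):
  Distance 0: (row=1, col=3)
  Distance 1: (row=0, col=3), (row=1, col=2), (row=2, col=3)
  Distance 2: (row=0, col=4), (row=1, col=1), (row=2, col=2), (row=2, col=4), (row=3, col=3)
  Distance 3: (row=0, col=1), (row=0, col=5), (row=2, col=1), (row=2, col=5)
  Distance 4: (row=0, col=0), (row=0, col=6), (row=1, col=5), (row=2, col=6), (row=3, col=1), (row=3, col=5)
  Distance 5: (row=0, col=7), (row=1, col=6), (row=2, col=7), (row=3, col=0), (row=3, col=6), (row=4, col=1), (row=4, col=5)
  Distance 6: (row=0, col=8), (row=1, col=7), (row=2, col=8), (row=3, col=7), (row=4, col=0), (row=4, col=2), (row=4, col=4), (row=4, col=6), (row=5, col=1), (row=5, col=5)  <- goal reached here
One shortest path (6 moves): (row=1, col=3) -> (row=2, col=3) -> (row=2, col=4) -> (row=2, col=5) -> (row=2, col=6) -> (row=2, col=7) -> (row=2, col=8)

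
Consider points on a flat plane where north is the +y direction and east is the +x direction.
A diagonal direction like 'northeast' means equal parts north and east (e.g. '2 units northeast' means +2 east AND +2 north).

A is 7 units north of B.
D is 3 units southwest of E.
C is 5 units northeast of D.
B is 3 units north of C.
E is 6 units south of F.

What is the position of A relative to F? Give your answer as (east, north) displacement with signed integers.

Place F at the origin (east=0, north=0).
  E is 6 units south of F: delta (east=+0, north=-6); E at (east=0, north=-6).
  D is 3 units southwest of E: delta (east=-3, north=-3); D at (east=-3, north=-9).
  C is 5 units northeast of D: delta (east=+5, north=+5); C at (east=2, north=-4).
  B is 3 units north of C: delta (east=+0, north=+3); B at (east=2, north=-1).
  A is 7 units north of B: delta (east=+0, north=+7); A at (east=2, north=6).
Therefore A relative to F: (east=2, north=6).

Answer: A is at (east=2, north=6) relative to F.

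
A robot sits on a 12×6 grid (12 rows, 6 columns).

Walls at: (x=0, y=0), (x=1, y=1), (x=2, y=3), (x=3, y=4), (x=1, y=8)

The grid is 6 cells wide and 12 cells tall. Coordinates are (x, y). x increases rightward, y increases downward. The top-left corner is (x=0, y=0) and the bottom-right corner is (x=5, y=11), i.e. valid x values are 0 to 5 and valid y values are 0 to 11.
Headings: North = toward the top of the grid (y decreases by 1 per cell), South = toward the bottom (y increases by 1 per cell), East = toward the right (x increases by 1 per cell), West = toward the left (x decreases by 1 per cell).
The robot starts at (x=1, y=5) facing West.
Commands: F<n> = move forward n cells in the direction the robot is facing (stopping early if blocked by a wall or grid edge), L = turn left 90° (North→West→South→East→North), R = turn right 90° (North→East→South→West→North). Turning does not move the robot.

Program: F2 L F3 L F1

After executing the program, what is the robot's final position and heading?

Start: (x=1, y=5), facing West
  F2: move forward 1/2 (blocked), now at (x=0, y=5)
  L: turn left, now facing South
  F3: move forward 3, now at (x=0, y=8)
  L: turn left, now facing East
  F1: move forward 0/1 (blocked), now at (x=0, y=8)
Final: (x=0, y=8), facing East

Answer: Final position: (x=0, y=8), facing East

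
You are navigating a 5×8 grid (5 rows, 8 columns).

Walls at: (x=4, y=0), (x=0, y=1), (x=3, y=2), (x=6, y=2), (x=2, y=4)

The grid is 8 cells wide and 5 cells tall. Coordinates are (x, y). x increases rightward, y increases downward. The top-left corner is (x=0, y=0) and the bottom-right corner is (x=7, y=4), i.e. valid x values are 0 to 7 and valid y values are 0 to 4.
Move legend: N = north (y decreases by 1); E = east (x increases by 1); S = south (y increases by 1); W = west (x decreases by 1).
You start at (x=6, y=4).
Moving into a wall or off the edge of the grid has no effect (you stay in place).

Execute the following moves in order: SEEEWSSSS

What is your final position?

Answer: Final position: (x=6, y=4)

Derivation:
Start: (x=6, y=4)
  S (south): blocked, stay at (x=6, y=4)
  E (east): (x=6, y=4) -> (x=7, y=4)
  E (east): blocked, stay at (x=7, y=4)
  E (east): blocked, stay at (x=7, y=4)
  W (west): (x=7, y=4) -> (x=6, y=4)
  [×4]S (south): blocked, stay at (x=6, y=4)
Final: (x=6, y=4)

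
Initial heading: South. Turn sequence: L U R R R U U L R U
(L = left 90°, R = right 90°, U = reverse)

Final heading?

Answer: Final heading: North

Derivation:
Start: South
  L (left (90° counter-clockwise)) -> East
  U (U-turn (180°)) -> West
  R (right (90° clockwise)) -> North
  R (right (90° clockwise)) -> East
  R (right (90° clockwise)) -> South
  U (U-turn (180°)) -> North
  U (U-turn (180°)) -> South
  L (left (90° counter-clockwise)) -> East
  R (right (90° clockwise)) -> South
  U (U-turn (180°)) -> North
Final: North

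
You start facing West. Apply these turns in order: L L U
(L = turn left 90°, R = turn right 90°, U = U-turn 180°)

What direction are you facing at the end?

Answer: Final heading: West

Derivation:
Start: West
  L (left (90° counter-clockwise)) -> South
  L (left (90° counter-clockwise)) -> East
  U (U-turn (180°)) -> West
Final: West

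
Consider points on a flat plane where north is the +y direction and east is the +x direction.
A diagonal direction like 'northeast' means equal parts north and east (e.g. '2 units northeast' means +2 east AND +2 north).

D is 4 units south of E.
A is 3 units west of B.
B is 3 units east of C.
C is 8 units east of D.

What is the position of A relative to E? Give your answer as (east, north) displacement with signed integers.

Place E at the origin (east=0, north=0).
  D is 4 units south of E: delta (east=+0, north=-4); D at (east=0, north=-4).
  C is 8 units east of D: delta (east=+8, north=+0); C at (east=8, north=-4).
  B is 3 units east of C: delta (east=+3, north=+0); B at (east=11, north=-4).
  A is 3 units west of B: delta (east=-3, north=+0); A at (east=8, north=-4).
Therefore A relative to E: (east=8, north=-4).

Answer: A is at (east=8, north=-4) relative to E.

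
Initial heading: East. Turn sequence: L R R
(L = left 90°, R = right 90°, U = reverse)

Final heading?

Start: East
  L (left (90° counter-clockwise)) -> North
  R (right (90° clockwise)) -> East
  R (right (90° clockwise)) -> South
Final: South

Answer: Final heading: South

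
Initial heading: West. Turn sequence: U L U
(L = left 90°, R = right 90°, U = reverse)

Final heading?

Answer: Final heading: South

Derivation:
Start: West
  U (U-turn (180°)) -> East
  L (left (90° counter-clockwise)) -> North
  U (U-turn (180°)) -> South
Final: South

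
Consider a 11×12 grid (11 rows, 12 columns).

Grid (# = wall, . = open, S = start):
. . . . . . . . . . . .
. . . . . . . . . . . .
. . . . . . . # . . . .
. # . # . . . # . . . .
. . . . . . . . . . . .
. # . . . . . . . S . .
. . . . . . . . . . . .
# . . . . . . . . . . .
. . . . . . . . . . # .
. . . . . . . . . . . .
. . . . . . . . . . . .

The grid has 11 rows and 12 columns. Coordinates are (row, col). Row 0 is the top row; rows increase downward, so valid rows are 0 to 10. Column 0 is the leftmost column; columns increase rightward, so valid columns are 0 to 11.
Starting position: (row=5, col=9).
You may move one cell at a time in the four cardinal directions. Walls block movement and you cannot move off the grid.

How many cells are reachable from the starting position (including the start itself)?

BFS flood-fill from (row=5, col=9):
  Distance 0: (row=5, col=9)
  Distance 1: (row=4, col=9), (row=5, col=8), (row=5, col=10), (row=6, col=9)
  Distance 2: (row=3, col=9), (row=4, col=8), (row=4, col=10), (row=5, col=7), (row=5, col=11), (row=6, col=8), (row=6, col=10), (row=7, col=9)
  Distance 3: (row=2, col=9), (row=3, col=8), (row=3, col=10), (row=4, col=7), (row=4, col=11), (row=5, col=6), (row=6, col=7), (row=6, col=11), (row=7, col=8), (row=7, col=10), (row=8, col=9)
  Distance 4: (row=1, col=9), (row=2, col=8), (row=2, col=10), (row=3, col=11), (row=4, col=6), (row=5, col=5), (row=6, col=6), (row=7, col=7), (row=7, col=11), (row=8, col=8), (row=9, col=9)
  Distance 5: (row=0, col=9), (row=1, col=8), (row=1, col=10), (row=2, col=11), (row=3, col=6), (row=4, col=5), (row=5, col=4), (row=6, col=5), (row=7, col=6), (row=8, col=7), (row=8, col=11), (row=9, col=8), (row=9, col=10), (row=10, col=9)
  Distance 6: (row=0, col=8), (row=0, col=10), (row=1, col=7), (row=1, col=11), (row=2, col=6), (row=3, col=5), (row=4, col=4), (row=5, col=3), (row=6, col=4), (row=7, col=5), (row=8, col=6), (row=9, col=7), (row=9, col=11), (row=10, col=8), (row=10, col=10)
  Distance 7: (row=0, col=7), (row=0, col=11), (row=1, col=6), (row=2, col=5), (row=3, col=4), (row=4, col=3), (row=5, col=2), (row=6, col=3), (row=7, col=4), (row=8, col=5), (row=9, col=6), (row=10, col=7), (row=10, col=11)
  Distance 8: (row=0, col=6), (row=1, col=5), (row=2, col=4), (row=4, col=2), (row=6, col=2), (row=7, col=3), (row=8, col=4), (row=9, col=5), (row=10, col=6)
  Distance 9: (row=0, col=5), (row=1, col=4), (row=2, col=3), (row=3, col=2), (row=4, col=1), (row=6, col=1), (row=7, col=2), (row=8, col=3), (row=9, col=4), (row=10, col=5)
  Distance 10: (row=0, col=4), (row=1, col=3), (row=2, col=2), (row=4, col=0), (row=6, col=0), (row=7, col=1), (row=8, col=2), (row=9, col=3), (row=10, col=4)
  Distance 11: (row=0, col=3), (row=1, col=2), (row=2, col=1), (row=3, col=0), (row=5, col=0), (row=8, col=1), (row=9, col=2), (row=10, col=3)
  Distance 12: (row=0, col=2), (row=1, col=1), (row=2, col=0), (row=8, col=0), (row=9, col=1), (row=10, col=2)
  Distance 13: (row=0, col=1), (row=1, col=0), (row=9, col=0), (row=10, col=1)
  Distance 14: (row=0, col=0), (row=10, col=0)
Total reachable: 125 (grid has 125 open cells total)

Answer: Reachable cells: 125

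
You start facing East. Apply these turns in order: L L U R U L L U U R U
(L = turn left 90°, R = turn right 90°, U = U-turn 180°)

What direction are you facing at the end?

Start: East
  L (left (90° counter-clockwise)) -> North
  L (left (90° counter-clockwise)) -> West
  U (U-turn (180°)) -> East
  R (right (90° clockwise)) -> South
  U (U-turn (180°)) -> North
  L (left (90° counter-clockwise)) -> West
  L (left (90° counter-clockwise)) -> South
  U (U-turn (180°)) -> North
  U (U-turn (180°)) -> South
  R (right (90° clockwise)) -> West
  U (U-turn (180°)) -> East
Final: East

Answer: Final heading: East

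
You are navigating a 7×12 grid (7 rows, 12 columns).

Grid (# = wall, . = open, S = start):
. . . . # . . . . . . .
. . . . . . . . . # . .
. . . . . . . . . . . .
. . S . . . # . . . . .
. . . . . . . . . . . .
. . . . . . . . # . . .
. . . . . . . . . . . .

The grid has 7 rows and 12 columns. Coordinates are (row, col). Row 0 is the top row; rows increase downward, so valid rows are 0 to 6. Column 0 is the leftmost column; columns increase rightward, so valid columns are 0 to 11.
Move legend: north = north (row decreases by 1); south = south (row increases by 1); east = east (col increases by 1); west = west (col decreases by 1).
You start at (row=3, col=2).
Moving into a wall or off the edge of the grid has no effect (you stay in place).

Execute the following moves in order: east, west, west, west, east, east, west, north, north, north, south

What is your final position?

Answer: Final position: (row=1, col=1)

Derivation:
Start: (row=3, col=2)
  east (east): (row=3, col=2) -> (row=3, col=3)
  west (west): (row=3, col=3) -> (row=3, col=2)
  west (west): (row=3, col=2) -> (row=3, col=1)
  west (west): (row=3, col=1) -> (row=3, col=0)
  east (east): (row=3, col=0) -> (row=3, col=1)
  east (east): (row=3, col=1) -> (row=3, col=2)
  west (west): (row=3, col=2) -> (row=3, col=1)
  north (north): (row=3, col=1) -> (row=2, col=1)
  north (north): (row=2, col=1) -> (row=1, col=1)
  north (north): (row=1, col=1) -> (row=0, col=1)
  south (south): (row=0, col=1) -> (row=1, col=1)
Final: (row=1, col=1)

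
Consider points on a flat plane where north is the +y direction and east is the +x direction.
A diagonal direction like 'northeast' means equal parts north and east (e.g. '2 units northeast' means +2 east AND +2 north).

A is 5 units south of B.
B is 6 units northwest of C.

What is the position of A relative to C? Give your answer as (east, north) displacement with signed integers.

Place C at the origin (east=0, north=0).
  B is 6 units northwest of C: delta (east=-6, north=+6); B at (east=-6, north=6).
  A is 5 units south of B: delta (east=+0, north=-5); A at (east=-6, north=1).
Therefore A relative to C: (east=-6, north=1).

Answer: A is at (east=-6, north=1) relative to C.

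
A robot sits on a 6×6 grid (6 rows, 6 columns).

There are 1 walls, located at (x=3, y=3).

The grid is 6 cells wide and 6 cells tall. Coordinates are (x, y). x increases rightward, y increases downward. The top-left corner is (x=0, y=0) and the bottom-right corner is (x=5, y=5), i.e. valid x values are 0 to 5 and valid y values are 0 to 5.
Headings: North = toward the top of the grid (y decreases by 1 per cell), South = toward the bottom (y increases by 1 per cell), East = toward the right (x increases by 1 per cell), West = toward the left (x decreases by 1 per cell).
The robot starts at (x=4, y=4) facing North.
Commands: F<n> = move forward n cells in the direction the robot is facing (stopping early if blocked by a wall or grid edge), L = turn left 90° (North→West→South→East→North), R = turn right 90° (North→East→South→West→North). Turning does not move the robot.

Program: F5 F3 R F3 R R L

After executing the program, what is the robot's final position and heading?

Start: (x=4, y=4), facing North
  F5: move forward 4/5 (blocked), now at (x=4, y=0)
  F3: move forward 0/3 (blocked), now at (x=4, y=0)
  R: turn right, now facing East
  F3: move forward 1/3 (blocked), now at (x=5, y=0)
  R: turn right, now facing South
  R: turn right, now facing West
  L: turn left, now facing South
Final: (x=5, y=0), facing South

Answer: Final position: (x=5, y=0), facing South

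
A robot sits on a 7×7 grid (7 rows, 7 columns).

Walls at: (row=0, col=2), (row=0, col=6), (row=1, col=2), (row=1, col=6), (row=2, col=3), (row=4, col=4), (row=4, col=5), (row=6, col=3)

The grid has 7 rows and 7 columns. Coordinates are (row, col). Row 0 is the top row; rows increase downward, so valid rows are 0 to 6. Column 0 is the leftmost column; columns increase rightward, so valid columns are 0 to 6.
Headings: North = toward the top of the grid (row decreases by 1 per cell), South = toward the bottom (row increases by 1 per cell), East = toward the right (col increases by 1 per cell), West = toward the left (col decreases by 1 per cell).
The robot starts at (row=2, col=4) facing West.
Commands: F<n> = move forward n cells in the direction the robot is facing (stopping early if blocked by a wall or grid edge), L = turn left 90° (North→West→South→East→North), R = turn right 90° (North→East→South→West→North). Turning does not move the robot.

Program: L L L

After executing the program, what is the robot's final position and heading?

Start: (row=2, col=4), facing West
  L: turn left, now facing South
  L: turn left, now facing East
  L: turn left, now facing North
Final: (row=2, col=4), facing North

Answer: Final position: (row=2, col=4), facing North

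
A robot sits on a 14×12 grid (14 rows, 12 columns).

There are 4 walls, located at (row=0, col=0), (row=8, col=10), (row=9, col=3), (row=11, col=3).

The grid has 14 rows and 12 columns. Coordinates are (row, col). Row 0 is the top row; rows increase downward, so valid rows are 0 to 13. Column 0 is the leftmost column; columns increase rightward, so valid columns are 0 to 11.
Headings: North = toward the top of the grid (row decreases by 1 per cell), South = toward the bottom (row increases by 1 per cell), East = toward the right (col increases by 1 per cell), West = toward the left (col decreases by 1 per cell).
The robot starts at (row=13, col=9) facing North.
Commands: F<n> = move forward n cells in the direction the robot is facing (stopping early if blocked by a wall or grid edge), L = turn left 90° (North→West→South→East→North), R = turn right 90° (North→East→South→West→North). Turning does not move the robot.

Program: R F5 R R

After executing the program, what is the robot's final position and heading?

Start: (row=13, col=9), facing North
  R: turn right, now facing East
  F5: move forward 2/5 (blocked), now at (row=13, col=11)
  R: turn right, now facing South
  R: turn right, now facing West
Final: (row=13, col=11), facing West

Answer: Final position: (row=13, col=11), facing West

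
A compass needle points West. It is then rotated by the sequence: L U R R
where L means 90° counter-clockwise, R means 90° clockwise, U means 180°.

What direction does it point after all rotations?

Answer: Final heading: South

Derivation:
Start: West
  L (left (90° counter-clockwise)) -> South
  U (U-turn (180°)) -> North
  R (right (90° clockwise)) -> East
  R (right (90° clockwise)) -> South
Final: South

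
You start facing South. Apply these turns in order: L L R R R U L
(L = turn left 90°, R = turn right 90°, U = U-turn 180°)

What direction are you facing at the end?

Answer: Final heading: North

Derivation:
Start: South
  L (left (90° counter-clockwise)) -> East
  L (left (90° counter-clockwise)) -> North
  R (right (90° clockwise)) -> East
  R (right (90° clockwise)) -> South
  R (right (90° clockwise)) -> West
  U (U-turn (180°)) -> East
  L (left (90° counter-clockwise)) -> North
Final: North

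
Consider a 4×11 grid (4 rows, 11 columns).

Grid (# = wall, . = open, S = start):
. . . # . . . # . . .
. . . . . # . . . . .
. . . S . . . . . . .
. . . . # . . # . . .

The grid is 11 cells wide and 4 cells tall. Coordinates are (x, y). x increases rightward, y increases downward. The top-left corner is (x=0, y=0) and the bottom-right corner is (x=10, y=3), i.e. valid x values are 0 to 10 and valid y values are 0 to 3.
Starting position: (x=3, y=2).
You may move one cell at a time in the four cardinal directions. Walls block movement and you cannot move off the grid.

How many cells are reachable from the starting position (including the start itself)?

Answer: Reachable cells: 39

Derivation:
BFS flood-fill from (x=3, y=2):
  Distance 0: (x=3, y=2)
  Distance 1: (x=3, y=1), (x=2, y=2), (x=4, y=2), (x=3, y=3)
  Distance 2: (x=2, y=1), (x=4, y=1), (x=1, y=2), (x=5, y=2), (x=2, y=3)
  Distance 3: (x=2, y=0), (x=4, y=0), (x=1, y=1), (x=0, y=2), (x=6, y=2), (x=1, y=3), (x=5, y=3)
  Distance 4: (x=1, y=0), (x=5, y=0), (x=0, y=1), (x=6, y=1), (x=7, y=2), (x=0, y=3), (x=6, y=3)
  Distance 5: (x=0, y=0), (x=6, y=0), (x=7, y=1), (x=8, y=2)
  Distance 6: (x=8, y=1), (x=9, y=2), (x=8, y=3)
  Distance 7: (x=8, y=0), (x=9, y=1), (x=10, y=2), (x=9, y=3)
  Distance 8: (x=9, y=0), (x=10, y=1), (x=10, y=3)
  Distance 9: (x=10, y=0)
Total reachable: 39 (grid has 39 open cells total)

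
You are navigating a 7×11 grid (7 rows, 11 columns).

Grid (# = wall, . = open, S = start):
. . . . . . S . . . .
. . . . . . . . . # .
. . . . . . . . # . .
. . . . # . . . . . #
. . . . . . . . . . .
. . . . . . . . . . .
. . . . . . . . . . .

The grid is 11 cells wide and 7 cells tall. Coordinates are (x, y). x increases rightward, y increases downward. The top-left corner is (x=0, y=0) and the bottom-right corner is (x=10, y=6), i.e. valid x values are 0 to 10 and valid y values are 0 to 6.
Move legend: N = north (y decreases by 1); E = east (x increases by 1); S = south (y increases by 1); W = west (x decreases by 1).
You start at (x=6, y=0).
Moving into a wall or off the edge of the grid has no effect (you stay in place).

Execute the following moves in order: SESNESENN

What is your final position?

Start: (x=6, y=0)
  S (south): (x=6, y=0) -> (x=6, y=1)
  E (east): (x=6, y=1) -> (x=7, y=1)
  S (south): (x=7, y=1) -> (x=7, y=2)
  N (north): (x=7, y=2) -> (x=7, y=1)
  E (east): (x=7, y=1) -> (x=8, y=1)
  S (south): blocked, stay at (x=8, y=1)
  E (east): blocked, stay at (x=8, y=1)
  N (north): (x=8, y=1) -> (x=8, y=0)
  N (north): blocked, stay at (x=8, y=0)
Final: (x=8, y=0)

Answer: Final position: (x=8, y=0)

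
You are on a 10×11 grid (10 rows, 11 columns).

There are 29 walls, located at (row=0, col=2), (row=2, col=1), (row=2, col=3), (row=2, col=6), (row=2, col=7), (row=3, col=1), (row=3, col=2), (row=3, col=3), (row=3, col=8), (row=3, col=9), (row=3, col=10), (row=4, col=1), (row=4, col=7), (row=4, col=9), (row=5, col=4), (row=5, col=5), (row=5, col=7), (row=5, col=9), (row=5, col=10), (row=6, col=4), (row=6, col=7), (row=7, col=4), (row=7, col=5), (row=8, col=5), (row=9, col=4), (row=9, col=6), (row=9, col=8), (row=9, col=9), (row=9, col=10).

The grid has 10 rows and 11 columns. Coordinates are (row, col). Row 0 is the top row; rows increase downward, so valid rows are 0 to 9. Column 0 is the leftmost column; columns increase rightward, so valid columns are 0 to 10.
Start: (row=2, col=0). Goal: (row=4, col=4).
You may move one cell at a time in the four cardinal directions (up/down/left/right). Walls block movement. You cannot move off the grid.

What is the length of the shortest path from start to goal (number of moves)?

Answer: Shortest path length: 8

Derivation:
BFS from (row=2, col=0) until reaching (row=4, col=4):
  Distance 0: (row=2, col=0)
  Distance 1: (row=1, col=0), (row=3, col=0)
  Distance 2: (row=0, col=0), (row=1, col=1), (row=4, col=0)
  Distance 3: (row=0, col=1), (row=1, col=2), (row=5, col=0)
  Distance 4: (row=1, col=3), (row=2, col=2), (row=5, col=1), (row=6, col=0)
  Distance 5: (row=0, col=3), (row=1, col=4), (row=5, col=2), (row=6, col=1), (row=7, col=0)
  Distance 6: (row=0, col=4), (row=1, col=5), (row=2, col=4), (row=4, col=2), (row=5, col=3), (row=6, col=2), (row=7, col=1), (row=8, col=0)
  Distance 7: (row=0, col=5), (row=1, col=6), (row=2, col=5), (row=3, col=4), (row=4, col=3), (row=6, col=3), (row=7, col=2), (row=8, col=1), (row=9, col=0)
  Distance 8: (row=0, col=6), (row=1, col=7), (row=3, col=5), (row=4, col=4), (row=7, col=3), (row=8, col=2), (row=9, col=1)  <- goal reached here
One shortest path (8 moves): (row=2, col=0) -> (row=1, col=0) -> (row=1, col=1) -> (row=1, col=2) -> (row=1, col=3) -> (row=1, col=4) -> (row=2, col=4) -> (row=3, col=4) -> (row=4, col=4)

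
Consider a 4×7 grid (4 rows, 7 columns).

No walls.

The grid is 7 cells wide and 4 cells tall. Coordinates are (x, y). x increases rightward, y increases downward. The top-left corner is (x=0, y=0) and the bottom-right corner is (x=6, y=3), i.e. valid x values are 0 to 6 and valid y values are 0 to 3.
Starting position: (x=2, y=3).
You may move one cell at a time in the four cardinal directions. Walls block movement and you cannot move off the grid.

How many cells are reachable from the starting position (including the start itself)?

BFS flood-fill from (x=2, y=3):
  Distance 0: (x=2, y=3)
  Distance 1: (x=2, y=2), (x=1, y=3), (x=3, y=3)
  Distance 2: (x=2, y=1), (x=1, y=2), (x=3, y=2), (x=0, y=3), (x=4, y=3)
  Distance 3: (x=2, y=0), (x=1, y=1), (x=3, y=1), (x=0, y=2), (x=4, y=2), (x=5, y=3)
  Distance 4: (x=1, y=0), (x=3, y=0), (x=0, y=1), (x=4, y=1), (x=5, y=2), (x=6, y=3)
  Distance 5: (x=0, y=0), (x=4, y=0), (x=5, y=1), (x=6, y=2)
  Distance 6: (x=5, y=0), (x=6, y=1)
  Distance 7: (x=6, y=0)
Total reachable: 28 (grid has 28 open cells total)

Answer: Reachable cells: 28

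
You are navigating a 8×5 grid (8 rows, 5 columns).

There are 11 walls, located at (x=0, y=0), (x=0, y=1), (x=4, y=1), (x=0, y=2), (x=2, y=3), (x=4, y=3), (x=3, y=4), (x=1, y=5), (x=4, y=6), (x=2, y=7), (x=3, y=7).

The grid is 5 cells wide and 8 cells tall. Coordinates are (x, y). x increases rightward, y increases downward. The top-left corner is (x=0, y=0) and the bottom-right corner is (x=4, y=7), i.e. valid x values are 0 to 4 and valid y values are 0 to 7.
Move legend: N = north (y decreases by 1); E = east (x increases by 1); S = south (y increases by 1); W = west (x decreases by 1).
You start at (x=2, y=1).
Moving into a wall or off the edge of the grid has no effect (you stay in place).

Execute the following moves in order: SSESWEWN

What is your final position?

Answer: Final position: (x=3, y=2)

Derivation:
Start: (x=2, y=1)
  S (south): (x=2, y=1) -> (x=2, y=2)
  S (south): blocked, stay at (x=2, y=2)
  E (east): (x=2, y=2) -> (x=3, y=2)
  S (south): (x=3, y=2) -> (x=3, y=3)
  W (west): blocked, stay at (x=3, y=3)
  E (east): blocked, stay at (x=3, y=3)
  W (west): blocked, stay at (x=3, y=3)
  N (north): (x=3, y=3) -> (x=3, y=2)
Final: (x=3, y=2)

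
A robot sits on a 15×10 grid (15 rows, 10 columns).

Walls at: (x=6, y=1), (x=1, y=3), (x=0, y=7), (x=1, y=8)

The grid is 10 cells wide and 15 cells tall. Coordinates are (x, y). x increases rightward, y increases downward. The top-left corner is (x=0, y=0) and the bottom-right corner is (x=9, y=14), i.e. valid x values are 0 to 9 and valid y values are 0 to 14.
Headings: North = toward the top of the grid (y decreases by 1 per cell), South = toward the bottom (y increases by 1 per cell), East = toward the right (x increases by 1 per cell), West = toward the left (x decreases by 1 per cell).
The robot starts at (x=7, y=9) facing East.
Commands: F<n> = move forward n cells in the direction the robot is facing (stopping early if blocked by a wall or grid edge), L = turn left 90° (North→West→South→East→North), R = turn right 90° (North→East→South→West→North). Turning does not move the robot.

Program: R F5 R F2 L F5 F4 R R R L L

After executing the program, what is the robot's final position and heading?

Start: (x=7, y=9), facing East
  R: turn right, now facing South
  F5: move forward 5, now at (x=7, y=14)
  R: turn right, now facing West
  F2: move forward 2, now at (x=5, y=14)
  L: turn left, now facing South
  F5: move forward 0/5 (blocked), now at (x=5, y=14)
  F4: move forward 0/4 (blocked), now at (x=5, y=14)
  R: turn right, now facing West
  R: turn right, now facing North
  R: turn right, now facing East
  L: turn left, now facing North
  L: turn left, now facing West
Final: (x=5, y=14), facing West

Answer: Final position: (x=5, y=14), facing West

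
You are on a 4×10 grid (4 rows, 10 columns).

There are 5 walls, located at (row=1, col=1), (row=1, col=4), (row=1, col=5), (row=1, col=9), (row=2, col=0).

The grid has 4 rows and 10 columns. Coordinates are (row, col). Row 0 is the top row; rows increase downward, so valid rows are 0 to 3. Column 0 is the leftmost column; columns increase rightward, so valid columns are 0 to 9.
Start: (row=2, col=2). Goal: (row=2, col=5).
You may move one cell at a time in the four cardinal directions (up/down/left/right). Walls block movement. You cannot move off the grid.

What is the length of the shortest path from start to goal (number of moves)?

Answer: Shortest path length: 3

Derivation:
BFS from (row=2, col=2) until reaching (row=2, col=5):
  Distance 0: (row=2, col=2)
  Distance 1: (row=1, col=2), (row=2, col=1), (row=2, col=3), (row=3, col=2)
  Distance 2: (row=0, col=2), (row=1, col=3), (row=2, col=4), (row=3, col=1), (row=3, col=3)
  Distance 3: (row=0, col=1), (row=0, col=3), (row=2, col=5), (row=3, col=0), (row=3, col=4)  <- goal reached here
One shortest path (3 moves): (row=2, col=2) -> (row=2, col=3) -> (row=2, col=4) -> (row=2, col=5)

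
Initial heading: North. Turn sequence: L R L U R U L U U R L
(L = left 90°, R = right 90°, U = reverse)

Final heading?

Start: North
  L (left (90° counter-clockwise)) -> West
  R (right (90° clockwise)) -> North
  L (left (90° counter-clockwise)) -> West
  U (U-turn (180°)) -> East
  R (right (90° clockwise)) -> South
  U (U-turn (180°)) -> North
  L (left (90° counter-clockwise)) -> West
  U (U-turn (180°)) -> East
  U (U-turn (180°)) -> West
  R (right (90° clockwise)) -> North
  L (left (90° counter-clockwise)) -> West
Final: West

Answer: Final heading: West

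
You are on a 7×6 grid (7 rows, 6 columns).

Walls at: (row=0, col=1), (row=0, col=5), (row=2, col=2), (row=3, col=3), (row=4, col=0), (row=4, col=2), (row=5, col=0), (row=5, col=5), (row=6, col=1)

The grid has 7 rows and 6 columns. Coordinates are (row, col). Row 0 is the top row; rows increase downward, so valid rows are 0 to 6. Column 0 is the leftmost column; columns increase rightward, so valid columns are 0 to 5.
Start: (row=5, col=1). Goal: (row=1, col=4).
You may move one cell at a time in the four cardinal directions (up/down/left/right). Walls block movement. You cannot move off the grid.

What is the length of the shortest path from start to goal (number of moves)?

BFS from (row=5, col=1) until reaching (row=1, col=4):
  Distance 0: (row=5, col=1)
  Distance 1: (row=4, col=1), (row=5, col=2)
  Distance 2: (row=3, col=1), (row=5, col=3), (row=6, col=2)
  Distance 3: (row=2, col=1), (row=3, col=0), (row=3, col=2), (row=4, col=3), (row=5, col=4), (row=6, col=3)
  Distance 4: (row=1, col=1), (row=2, col=0), (row=4, col=4), (row=6, col=4)
  Distance 5: (row=1, col=0), (row=1, col=2), (row=3, col=4), (row=4, col=5), (row=6, col=5)
  Distance 6: (row=0, col=0), (row=0, col=2), (row=1, col=3), (row=2, col=4), (row=3, col=5)
  Distance 7: (row=0, col=3), (row=1, col=4), (row=2, col=3), (row=2, col=5)  <- goal reached here
One shortest path (7 moves): (row=5, col=1) -> (row=5, col=2) -> (row=5, col=3) -> (row=5, col=4) -> (row=4, col=4) -> (row=3, col=4) -> (row=2, col=4) -> (row=1, col=4)

Answer: Shortest path length: 7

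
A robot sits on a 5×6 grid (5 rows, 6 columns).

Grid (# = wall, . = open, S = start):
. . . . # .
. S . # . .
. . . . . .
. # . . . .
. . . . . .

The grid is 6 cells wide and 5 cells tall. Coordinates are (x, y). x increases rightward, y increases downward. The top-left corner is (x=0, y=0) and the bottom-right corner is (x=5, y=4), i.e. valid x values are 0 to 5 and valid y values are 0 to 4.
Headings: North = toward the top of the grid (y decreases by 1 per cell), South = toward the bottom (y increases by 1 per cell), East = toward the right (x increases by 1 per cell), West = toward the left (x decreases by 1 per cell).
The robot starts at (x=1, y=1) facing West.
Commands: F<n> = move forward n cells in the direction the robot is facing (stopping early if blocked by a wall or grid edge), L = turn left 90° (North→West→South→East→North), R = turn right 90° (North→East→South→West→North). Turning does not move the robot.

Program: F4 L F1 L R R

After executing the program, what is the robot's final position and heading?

Start: (x=1, y=1), facing West
  F4: move forward 1/4 (blocked), now at (x=0, y=1)
  L: turn left, now facing South
  F1: move forward 1, now at (x=0, y=2)
  L: turn left, now facing East
  R: turn right, now facing South
  R: turn right, now facing West
Final: (x=0, y=2), facing West

Answer: Final position: (x=0, y=2), facing West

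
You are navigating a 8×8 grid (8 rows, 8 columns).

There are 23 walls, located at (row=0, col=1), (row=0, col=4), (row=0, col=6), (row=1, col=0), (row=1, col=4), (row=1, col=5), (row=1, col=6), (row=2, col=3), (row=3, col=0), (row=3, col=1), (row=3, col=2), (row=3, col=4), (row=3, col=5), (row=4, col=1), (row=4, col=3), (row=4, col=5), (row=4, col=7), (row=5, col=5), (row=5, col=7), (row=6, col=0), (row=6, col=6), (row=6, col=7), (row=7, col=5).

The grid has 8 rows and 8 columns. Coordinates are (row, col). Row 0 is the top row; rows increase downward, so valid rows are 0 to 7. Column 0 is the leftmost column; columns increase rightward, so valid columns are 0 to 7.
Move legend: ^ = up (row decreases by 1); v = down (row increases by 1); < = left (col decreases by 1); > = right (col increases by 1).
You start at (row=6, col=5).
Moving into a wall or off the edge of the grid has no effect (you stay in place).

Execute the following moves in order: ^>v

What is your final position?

Start: (row=6, col=5)
  ^ (up): blocked, stay at (row=6, col=5)
  > (right): blocked, stay at (row=6, col=5)
  v (down): blocked, stay at (row=6, col=5)
Final: (row=6, col=5)

Answer: Final position: (row=6, col=5)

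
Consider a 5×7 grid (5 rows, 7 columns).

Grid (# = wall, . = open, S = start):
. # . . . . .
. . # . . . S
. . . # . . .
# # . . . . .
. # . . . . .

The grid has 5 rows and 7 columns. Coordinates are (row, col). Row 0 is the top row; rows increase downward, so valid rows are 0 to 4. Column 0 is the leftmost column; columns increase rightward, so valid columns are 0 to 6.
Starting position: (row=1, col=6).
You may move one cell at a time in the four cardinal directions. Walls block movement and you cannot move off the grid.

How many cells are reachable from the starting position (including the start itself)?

Answer: Reachable cells: 28

Derivation:
BFS flood-fill from (row=1, col=6):
  Distance 0: (row=1, col=6)
  Distance 1: (row=0, col=6), (row=1, col=5), (row=2, col=6)
  Distance 2: (row=0, col=5), (row=1, col=4), (row=2, col=5), (row=3, col=6)
  Distance 3: (row=0, col=4), (row=1, col=3), (row=2, col=4), (row=3, col=5), (row=4, col=6)
  Distance 4: (row=0, col=3), (row=3, col=4), (row=4, col=5)
  Distance 5: (row=0, col=2), (row=3, col=3), (row=4, col=4)
  Distance 6: (row=3, col=2), (row=4, col=3)
  Distance 7: (row=2, col=2), (row=4, col=2)
  Distance 8: (row=2, col=1)
  Distance 9: (row=1, col=1), (row=2, col=0)
  Distance 10: (row=1, col=0)
  Distance 11: (row=0, col=0)
Total reachable: 28 (grid has 29 open cells total)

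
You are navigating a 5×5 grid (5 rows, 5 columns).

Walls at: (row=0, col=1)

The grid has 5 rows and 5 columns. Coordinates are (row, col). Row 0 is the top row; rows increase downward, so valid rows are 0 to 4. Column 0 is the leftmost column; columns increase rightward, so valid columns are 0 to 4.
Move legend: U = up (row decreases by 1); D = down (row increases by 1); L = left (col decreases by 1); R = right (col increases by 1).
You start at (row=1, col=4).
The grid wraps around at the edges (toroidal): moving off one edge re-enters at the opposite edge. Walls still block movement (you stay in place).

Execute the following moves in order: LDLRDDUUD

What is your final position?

Answer: Final position: (row=3, col=3)

Derivation:
Start: (row=1, col=4)
  L (left): (row=1, col=4) -> (row=1, col=3)
  D (down): (row=1, col=3) -> (row=2, col=3)
  L (left): (row=2, col=3) -> (row=2, col=2)
  R (right): (row=2, col=2) -> (row=2, col=3)
  D (down): (row=2, col=3) -> (row=3, col=3)
  D (down): (row=3, col=3) -> (row=4, col=3)
  U (up): (row=4, col=3) -> (row=3, col=3)
  U (up): (row=3, col=3) -> (row=2, col=3)
  D (down): (row=2, col=3) -> (row=3, col=3)
Final: (row=3, col=3)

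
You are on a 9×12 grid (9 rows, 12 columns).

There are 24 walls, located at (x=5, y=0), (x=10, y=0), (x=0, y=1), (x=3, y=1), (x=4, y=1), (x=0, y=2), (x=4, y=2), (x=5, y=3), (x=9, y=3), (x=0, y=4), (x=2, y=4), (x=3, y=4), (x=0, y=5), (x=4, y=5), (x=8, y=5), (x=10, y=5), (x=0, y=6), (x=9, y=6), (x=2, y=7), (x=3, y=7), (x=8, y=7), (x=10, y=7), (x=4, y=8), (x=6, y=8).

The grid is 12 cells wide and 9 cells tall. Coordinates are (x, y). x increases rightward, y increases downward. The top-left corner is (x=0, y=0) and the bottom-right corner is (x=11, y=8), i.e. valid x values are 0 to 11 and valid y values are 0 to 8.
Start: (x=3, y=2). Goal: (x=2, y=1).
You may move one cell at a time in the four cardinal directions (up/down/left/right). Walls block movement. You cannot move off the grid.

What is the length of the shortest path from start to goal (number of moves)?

BFS from (x=3, y=2) until reaching (x=2, y=1):
  Distance 0: (x=3, y=2)
  Distance 1: (x=2, y=2), (x=3, y=3)
  Distance 2: (x=2, y=1), (x=1, y=2), (x=2, y=3), (x=4, y=3)  <- goal reached here
One shortest path (2 moves): (x=3, y=2) -> (x=2, y=2) -> (x=2, y=1)

Answer: Shortest path length: 2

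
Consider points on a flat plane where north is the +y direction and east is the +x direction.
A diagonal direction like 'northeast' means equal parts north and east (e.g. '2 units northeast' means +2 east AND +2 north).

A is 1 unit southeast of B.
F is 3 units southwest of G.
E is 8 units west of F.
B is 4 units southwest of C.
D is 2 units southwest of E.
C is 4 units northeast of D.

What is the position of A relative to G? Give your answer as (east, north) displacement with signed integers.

Place G at the origin (east=0, north=0).
  F is 3 units southwest of G: delta (east=-3, north=-3); F at (east=-3, north=-3).
  E is 8 units west of F: delta (east=-8, north=+0); E at (east=-11, north=-3).
  D is 2 units southwest of E: delta (east=-2, north=-2); D at (east=-13, north=-5).
  C is 4 units northeast of D: delta (east=+4, north=+4); C at (east=-9, north=-1).
  B is 4 units southwest of C: delta (east=-4, north=-4); B at (east=-13, north=-5).
  A is 1 unit southeast of B: delta (east=+1, north=-1); A at (east=-12, north=-6).
Therefore A relative to G: (east=-12, north=-6).

Answer: A is at (east=-12, north=-6) relative to G.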